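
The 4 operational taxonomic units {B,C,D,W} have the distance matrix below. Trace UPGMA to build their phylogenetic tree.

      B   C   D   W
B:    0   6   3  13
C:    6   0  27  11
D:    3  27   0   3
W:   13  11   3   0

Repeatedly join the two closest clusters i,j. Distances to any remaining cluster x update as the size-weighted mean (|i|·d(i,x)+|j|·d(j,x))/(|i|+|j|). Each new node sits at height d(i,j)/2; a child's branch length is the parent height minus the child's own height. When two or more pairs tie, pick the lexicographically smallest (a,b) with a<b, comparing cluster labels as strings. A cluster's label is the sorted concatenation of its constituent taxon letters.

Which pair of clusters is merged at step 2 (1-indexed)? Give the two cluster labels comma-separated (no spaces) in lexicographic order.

1. join B+D (d=3) ⇒ BD; edges |B|=3/2, |D|=3/2
  updated: d(BD,C)=33/2, d(BD,W)=8
2. join BD+W (d=8) ⇒ BDW; edges |BD|=5/2, |W|=4
  updated: d(BDW,C)=44/3
3. join BDW+C (d=44/3) ⇒ BCDW; edges |BDW|=10/3, |C|=22/3
final tree: (((B:3/2,D:3/2):5/2,W:4):10/3,C:22/3)
total length: 121/6

BD,W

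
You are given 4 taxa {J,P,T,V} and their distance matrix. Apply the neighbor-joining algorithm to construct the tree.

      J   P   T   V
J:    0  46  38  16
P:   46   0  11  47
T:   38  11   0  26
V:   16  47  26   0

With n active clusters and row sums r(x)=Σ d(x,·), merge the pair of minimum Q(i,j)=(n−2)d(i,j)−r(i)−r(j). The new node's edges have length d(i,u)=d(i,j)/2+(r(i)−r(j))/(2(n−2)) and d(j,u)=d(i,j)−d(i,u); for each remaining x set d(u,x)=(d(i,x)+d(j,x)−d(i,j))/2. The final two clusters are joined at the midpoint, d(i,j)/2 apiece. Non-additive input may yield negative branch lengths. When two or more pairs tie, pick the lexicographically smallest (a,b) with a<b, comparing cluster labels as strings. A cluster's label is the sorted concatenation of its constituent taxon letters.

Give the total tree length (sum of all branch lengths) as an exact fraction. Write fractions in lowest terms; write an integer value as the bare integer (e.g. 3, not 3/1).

211/4

step 1: merge (J,V) at d=16, Q=-157; branch lengths J→43/4, V→21/4; new cluster JV
  updated: d(JV,P)=77/2, d(JV,T)=24
step 2: merge (JV,P) at d=77/2, Q=-147/2; branch lengths JV→103/4, P→51/4; new cluster JPV
  updated: d(JPV,T)=-7/4
step 3: merge (JPV,T) at d=-7/4; branch lengths JPV→-7/8, T→-7/8; new cluster JPTV
final tree: (((J:43/4,V:21/4):103/4,P:51/4):-7/8,T:-7/8)
total length: 211/4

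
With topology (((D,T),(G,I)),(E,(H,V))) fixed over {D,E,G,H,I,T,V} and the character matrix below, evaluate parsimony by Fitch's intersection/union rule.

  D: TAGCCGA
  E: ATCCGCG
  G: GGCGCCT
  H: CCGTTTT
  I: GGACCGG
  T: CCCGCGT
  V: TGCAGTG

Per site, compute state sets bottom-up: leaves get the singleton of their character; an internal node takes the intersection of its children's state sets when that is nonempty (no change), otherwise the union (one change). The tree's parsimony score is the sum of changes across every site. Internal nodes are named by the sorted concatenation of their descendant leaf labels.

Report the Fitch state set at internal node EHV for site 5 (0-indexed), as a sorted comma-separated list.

site 0, node DT: D={T} ∪ T={C} → {C,T} (+1)
site 0, node GI: G={G} ∩ I={G} → {G} (+0)
site 0, node DGIT: DT={C,T} ∪ GI={G} → {C,G,T} (+1)
site 0, node HV: H={C} ∪ V={T} → {C,T} (+1)
site 0, node EHV: E={A} ∪ HV={C,T} → {A,C,T} (+1)
site 0, node DEGHITV: DGIT={C,G,T} ∩ EHV={A,C,T} → {C,T} (+0)
site 1, node DT: D={A} ∪ T={C} → {A,C} (+1)
site 1, node GI: G={G} ∩ I={G} → {G} (+0)
site 1, node DGIT: DT={A,C} ∪ GI={G} → {A,C,G} (+1)
site 1, node HV: H={C} ∪ V={G} → {C,G} (+1)
site 1, node EHV: E={T} ∪ HV={C,G} → {C,G,T} (+1)
site 1, node DEGHITV: DGIT={A,C,G} ∩ EHV={C,G,T} → {C,G} (+0)
site 2, node DT: D={G} ∪ T={C} → {C,G} (+1)
site 2, node GI: G={C} ∪ I={A} → {A,C} (+1)
site 2, node DGIT: DT={C,G} ∩ GI={A,C} → {C} (+0)
site 2, node HV: H={G} ∪ V={C} → {C,G} (+1)
site 2, node EHV: E={C} ∩ HV={C,G} → {C} (+0)
site 2, node DEGHITV: DGIT={C} ∩ EHV={C} → {C} (+0)
site 3, node DT: D={C} ∪ T={G} → {C,G} (+1)
site 3, node GI: G={G} ∪ I={C} → {C,G} (+1)
site 3, node DGIT: DT={C,G} ∩ GI={C,G} → {C,G} (+0)
site 3, node HV: H={T} ∪ V={A} → {A,T} (+1)
site 3, node EHV: E={C} ∪ HV={A,T} → {A,C,T} (+1)
site 3, node DEGHITV: DGIT={C,G} ∩ EHV={A,C,T} → {C} (+0)
site 4, node DT: D={C} ∩ T={C} → {C} (+0)
site 4, node GI: G={C} ∩ I={C} → {C} (+0)
site 4, node DGIT: DT={C} ∩ GI={C} → {C} (+0)
site 4, node HV: H={T} ∪ V={G} → {G,T} (+1)
site 4, node EHV: E={G} ∩ HV={G,T} → {G} (+0)
site 4, node DEGHITV: DGIT={C} ∪ EHV={G} → {C,G} (+1)
site 5, node DT: D={G} ∩ T={G} → {G} (+0)
site 5, node GI: G={C} ∪ I={G} → {C,G} (+1)
site 5, node DGIT: DT={G} ∩ GI={C,G} → {G} (+0)
site 5, node HV: H={T} ∩ V={T} → {T} (+0)
site 5, node EHV: E={C} ∪ HV={T} → {C,T} (+1)
site 5, node DEGHITV: DGIT={G} ∪ EHV={C,T} → {C,G,T} (+1)
site 6, node DT: D={A} ∪ T={T} → {A,T} (+1)
site 6, node GI: G={T} ∪ I={G} → {G,T} (+1)
site 6, node DGIT: DT={A,T} ∩ GI={G,T} → {T} (+0)
site 6, node HV: H={T} ∪ V={G} → {G,T} (+1)
site 6, node EHV: E={G} ∩ HV={G,T} → {G} (+0)
site 6, node DEGHITV: DGIT={T} ∪ EHV={G} → {G,T} (+1)
per-site changes: [4, 4, 3, 4, 2, 3, 4]; total = 24

C,T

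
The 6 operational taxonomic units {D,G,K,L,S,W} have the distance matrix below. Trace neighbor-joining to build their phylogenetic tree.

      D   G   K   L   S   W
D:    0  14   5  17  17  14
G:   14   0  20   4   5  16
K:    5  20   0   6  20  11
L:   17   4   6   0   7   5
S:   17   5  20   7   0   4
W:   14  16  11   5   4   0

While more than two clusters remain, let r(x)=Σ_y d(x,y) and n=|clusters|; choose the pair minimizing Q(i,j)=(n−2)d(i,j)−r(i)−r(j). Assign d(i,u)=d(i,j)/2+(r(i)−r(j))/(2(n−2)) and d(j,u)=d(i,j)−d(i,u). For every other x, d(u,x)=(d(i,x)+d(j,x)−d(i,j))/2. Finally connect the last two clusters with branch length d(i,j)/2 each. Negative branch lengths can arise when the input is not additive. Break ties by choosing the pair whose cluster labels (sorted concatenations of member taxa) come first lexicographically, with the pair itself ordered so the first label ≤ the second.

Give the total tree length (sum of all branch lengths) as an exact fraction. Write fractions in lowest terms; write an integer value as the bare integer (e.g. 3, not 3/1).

step 1: merge (D,K) at d=5, Q=-109; branch lengths D→25/8, K→15/8; new cluster DK
  updated: d(DK,G)=29/2, d(DK,L)=9, d(DK,S)=16, d(DK,W)=10
step 2: merge (G,S) at d=5, Q=-113/2; branch lengths G→15/4, S→5/4; new cluster GS
  updated: d(DK,GS)=51/4, d(GS,L)=3, d(GS,W)=15/2
step 3: merge (DK,W) at d=10, Q=-137/4; branch lengths DK→117/16, W→43/16; new cluster DKW
  updated: d(DKW,GS)=41/8, d(DKW,L)=2
step 4: merge (DKW,GS) at d=41/8, Q=-81/8; branch lengths DKW→33/16, GS→49/16; new cluster DGKSW
  updated: d(DGKSW,L)=-1/16
step 5: merge (DGKSW,L) at d=-1/16; branch lengths DGKSW→-1/32, L→-1/32; new cluster DGKLSW
final tree: ((((D:25/8,K:15/8):117/16,W:43/16):33/16,(G:15/4,S:5/4):49/16):-1/32,L:-1/32)
total length: 401/16

401/16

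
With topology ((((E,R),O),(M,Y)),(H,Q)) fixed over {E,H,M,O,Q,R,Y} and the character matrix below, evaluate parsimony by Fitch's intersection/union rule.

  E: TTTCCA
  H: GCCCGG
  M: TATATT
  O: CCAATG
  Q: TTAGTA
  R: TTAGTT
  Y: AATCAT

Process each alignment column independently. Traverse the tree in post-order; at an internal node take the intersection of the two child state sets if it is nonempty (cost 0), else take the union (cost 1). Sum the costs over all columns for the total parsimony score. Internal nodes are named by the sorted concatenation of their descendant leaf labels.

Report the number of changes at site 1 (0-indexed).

site 0, node ER: E={T} ∩ R={T} → {T} (+0)
site 0, node EOR: ER={T} ∪ O={C} → {C,T} (+1)
site 0, node MY: M={T} ∪ Y={A} → {A,T} (+1)
site 0, node EMORY: EOR={C,T} ∩ MY={A,T} → {T} (+0)
site 0, node HQ: H={G} ∪ Q={T} → {G,T} (+1)
site 0, node EHMOQRY: EMORY={T} ∩ HQ={G,T} → {T} (+0)
site 1, node ER: E={T} ∩ R={T} → {T} (+0)
site 1, node EOR: ER={T} ∪ O={C} → {C,T} (+1)
site 1, node MY: M={A} ∩ Y={A} → {A} (+0)
site 1, node EMORY: EOR={C,T} ∪ MY={A} → {A,C,T} (+1)
site 1, node HQ: H={C} ∪ Q={T} → {C,T} (+1)
site 1, node EHMOQRY: EMORY={A,C,T} ∩ HQ={C,T} → {C,T} (+0)
site 2, node ER: E={T} ∪ R={A} → {A,T} (+1)
site 2, node EOR: ER={A,T} ∩ O={A} → {A} (+0)
site 2, node MY: M={T} ∩ Y={T} → {T} (+0)
site 2, node EMORY: EOR={A} ∪ MY={T} → {A,T} (+1)
site 2, node HQ: H={C} ∪ Q={A} → {A,C} (+1)
site 2, node EHMOQRY: EMORY={A,T} ∩ HQ={A,C} → {A} (+0)
site 3, node ER: E={C} ∪ R={G} → {C,G} (+1)
site 3, node EOR: ER={C,G} ∪ O={A} → {A,C,G} (+1)
site 3, node MY: M={A} ∪ Y={C} → {A,C} (+1)
site 3, node EMORY: EOR={A,C,G} ∩ MY={A,C} → {A,C} (+0)
site 3, node HQ: H={C} ∪ Q={G} → {C,G} (+1)
site 3, node EHMOQRY: EMORY={A,C} ∩ HQ={C,G} → {C} (+0)
site 4, node ER: E={C} ∪ R={T} → {C,T} (+1)
site 4, node EOR: ER={C,T} ∩ O={T} → {T} (+0)
site 4, node MY: M={T} ∪ Y={A} → {A,T} (+1)
site 4, node EMORY: EOR={T} ∩ MY={A,T} → {T} (+0)
site 4, node HQ: H={G} ∪ Q={T} → {G,T} (+1)
site 4, node EHMOQRY: EMORY={T} ∩ HQ={G,T} → {T} (+0)
site 5, node ER: E={A} ∪ R={T} → {A,T} (+1)
site 5, node EOR: ER={A,T} ∪ O={G} → {A,G,T} (+1)
site 5, node MY: M={T} ∩ Y={T} → {T} (+0)
site 5, node EMORY: EOR={A,G,T} ∩ MY={T} → {T} (+0)
site 5, node HQ: H={G} ∪ Q={A} → {A,G} (+1)
site 5, node EHMOQRY: EMORY={T} ∪ HQ={A,G} → {A,G,T} (+1)
per-site changes: [3, 3, 3, 4, 3, 4]; total = 20

3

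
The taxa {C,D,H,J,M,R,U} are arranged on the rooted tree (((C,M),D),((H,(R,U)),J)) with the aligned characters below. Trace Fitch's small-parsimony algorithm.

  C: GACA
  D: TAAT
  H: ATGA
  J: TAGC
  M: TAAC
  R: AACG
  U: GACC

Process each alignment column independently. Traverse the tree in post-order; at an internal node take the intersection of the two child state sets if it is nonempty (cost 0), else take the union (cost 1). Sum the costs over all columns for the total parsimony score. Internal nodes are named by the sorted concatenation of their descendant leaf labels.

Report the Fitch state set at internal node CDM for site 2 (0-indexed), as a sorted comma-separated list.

[col 0] CM: children C:{G}, M:{T} ∪→ {G,T}; cost 1
[col 0] CDM: children CM:{G,T}, D:{T} ∩→ {T}; cost 0
[col 0] RU: children R:{A}, U:{G} ∪→ {A,G}; cost 1
[col 0] HRU: children H:{A}, RU:{A,G} ∩→ {A}; cost 0
[col 0] HJRU: children HRU:{A}, J:{T} ∪→ {A,T}; cost 1
[col 0] CDHJMRU: children CDM:{T}, HJRU:{A,T} ∩→ {T}; cost 0
[col 1] CM: children C:{A}, M:{A} ∩→ {A}; cost 0
[col 1] CDM: children CM:{A}, D:{A} ∩→ {A}; cost 0
[col 1] RU: children R:{A}, U:{A} ∩→ {A}; cost 0
[col 1] HRU: children H:{T}, RU:{A} ∪→ {A,T}; cost 1
[col 1] HJRU: children HRU:{A,T}, J:{A} ∩→ {A}; cost 0
[col 1] CDHJMRU: children CDM:{A}, HJRU:{A} ∩→ {A}; cost 0
[col 2] CM: children C:{C}, M:{A} ∪→ {A,C}; cost 1
[col 2] CDM: children CM:{A,C}, D:{A} ∩→ {A}; cost 0
[col 2] RU: children R:{C}, U:{C} ∩→ {C}; cost 0
[col 2] HRU: children H:{G}, RU:{C} ∪→ {C,G}; cost 1
[col 2] HJRU: children HRU:{C,G}, J:{G} ∩→ {G}; cost 0
[col 2] CDHJMRU: children CDM:{A}, HJRU:{G} ∪→ {A,G}; cost 1
[col 3] CM: children C:{A}, M:{C} ∪→ {A,C}; cost 1
[col 3] CDM: children CM:{A,C}, D:{T} ∪→ {A,C,T}; cost 1
[col 3] RU: children R:{G}, U:{C} ∪→ {C,G}; cost 1
[col 3] HRU: children H:{A}, RU:{C,G} ∪→ {A,C,G}; cost 1
[col 3] HJRU: children HRU:{A,C,G}, J:{C} ∩→ {C}; cost 0
[col 3] CDHJMRU: children CDM:{A,C,T}, HJRU:{C} ∩→ {C}; cost 0
per-site changes: [3, 1, 3, 4]; total = 11

A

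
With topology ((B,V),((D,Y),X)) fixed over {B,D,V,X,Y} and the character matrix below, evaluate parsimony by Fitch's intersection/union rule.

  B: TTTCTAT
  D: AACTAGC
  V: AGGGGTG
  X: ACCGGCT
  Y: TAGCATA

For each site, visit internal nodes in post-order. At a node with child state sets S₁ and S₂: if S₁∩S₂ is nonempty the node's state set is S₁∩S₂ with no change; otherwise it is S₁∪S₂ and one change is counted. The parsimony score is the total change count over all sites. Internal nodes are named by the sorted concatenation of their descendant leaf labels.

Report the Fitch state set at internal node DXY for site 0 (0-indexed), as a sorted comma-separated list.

A

[col 0] BV: children B:{T}, V:{A} ∪→ {A,T}; cost 1
[col 0] DY: children D:{A}, Y:{T} ∪→ {A,T}; cost 1
[col 0] DXY: children DY:{A,T}, X:{A} ∩→ {A}; cost 0
[col 0] BDVXY: children BV:{A,T}, DXY:{A} ∩→ {A}; cost 0
[col 1] BV: children B:{T}, V:{G} ∪→ {G,T}; cost 1
[col 1] DY: children D:{A}, Y:{A} ∩→ {A}; cost 0
[col 1] DXY: children DY:{A}, X:{C} ∪→ {A,C}; cost 1
[col 1] BDVXY: children BV:{G,T}, DXY:{A,C} ∪→ {A,C,G,T}; cost 1
[col 2] BV: children B:{T}, V:{G} ∪→ {G,T}; cost 1
[col 2] DY: children D:{C}, Y:{G} ∪→ {C,G}; cost 1
[col 2] DXY: children DY:{C,G}, X:{C} ∩→ {C}; cost 0
[col 2] BDVXY: children BV:{G,T}, DXY:{C} ∪→ {C,G,T}; cost 1
[col 3] BV: children B:{C}, V:{G} ∪→ {C,G}; cost 1
[col 3] DY: children D:{T}, Y:{C} ∪→ {C,T}; cost 1
[col 3] DXY: children DY:{C,T}, X:{G} ∪→ {C,G,T}; cost 1
[col 3] BDVXY: children BV:{C,G}, DXY:{C,G,T} ∩→ {C,G}; cost 0
[col 4] BV: children B:{T}, V:{G} ∪→ {G,T}; cost 1
[col 4] DY: children D:{A}, Y:{A} ∩→ {A}; cost 0
[col 4] DXY: children DY:{A}, X:{G} ∪→ {A,G}; cost 1
[col 4] BDVXY: children BV:{G,T}, DXY:{A,G} ∩→ {G}; cost 0
[col 5] BV: children B:{A}, V:{T} ∪→ {A,T}; cost 1
[col 5] DY: children D:{G}, Y:{T} ∪→ {G,T}; cost 1
[col 5] DXY: children DY:{G,T}, X:{C} ∪→ {C,G,T}; cost 1
[col 5] BDVXY: children BV:{A,T}, DXY:{C,G,T} ∩→ {T}; cost 0
[col 6] BV: children B:{T}, V:{G} ∪→ {G,T}; cost 1
[col 6] DY: children D:{C}, Y:{A} ∪→ {A,C}; cost 1
[col 6] DXY: children DY:{A,C}, X:{T} ∪→ {A,C,T}; cost 1
[col 6] BDVXY: children BV:{G,T}, DXY:{A,C,T} ∩→ {T}; cost 0
per-site changes: [2, 3, 3, 3, 2, 3, 3]; total = 19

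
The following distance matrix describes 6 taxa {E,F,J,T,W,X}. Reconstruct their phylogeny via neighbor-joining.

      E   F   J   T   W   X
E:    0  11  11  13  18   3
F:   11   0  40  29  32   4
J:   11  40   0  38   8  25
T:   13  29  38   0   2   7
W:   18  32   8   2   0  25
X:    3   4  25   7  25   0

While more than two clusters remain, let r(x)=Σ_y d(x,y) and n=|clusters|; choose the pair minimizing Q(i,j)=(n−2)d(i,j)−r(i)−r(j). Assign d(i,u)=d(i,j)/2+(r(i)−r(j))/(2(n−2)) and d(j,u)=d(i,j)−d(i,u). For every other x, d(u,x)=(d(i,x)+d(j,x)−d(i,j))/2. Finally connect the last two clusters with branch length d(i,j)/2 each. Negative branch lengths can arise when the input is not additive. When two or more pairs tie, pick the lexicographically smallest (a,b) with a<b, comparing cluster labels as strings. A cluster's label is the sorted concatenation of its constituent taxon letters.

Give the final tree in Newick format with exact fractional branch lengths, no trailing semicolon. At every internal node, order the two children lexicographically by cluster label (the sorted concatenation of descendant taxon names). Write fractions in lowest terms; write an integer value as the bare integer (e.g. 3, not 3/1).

(((E:-7/4,(F:53/6,X:-29/6):27/4):11/2,(J:69/8,W:-5/8):19/2):13/4,T:13/4)

step 1: merge (J,W) at d=8, Q=-175; branch lengths J→69/8, W→-5/8; new cluster JW
  updated: d(E,JW)=21/2, d(F,JW)=32, d(JW,T)=16, d(JW,X)=21
step 2: merge (F,X) at d=4, Q=-99; branch lengths F→53/6, X→-29/6; new cluster FX
  updated: d(E,FX)=5, d(FX,JW)=49/2, d(FX,T)=16
step 3: merge (E,FX) at d=5, Q=-64; branch lengths E→-7/4, FX→27/4; new cluster EFX
  updated: d(EFX,JW)=15, d(EFX,T)=12
step 4: merge (EFX,JW) at d=15, Q=-43; branch lengths EFX→11/2, JW→19/2; new cluster EFJWX
  updated: d(EFJWX,T)=13/2
step 5: merge (EFJWX,T) at d=13/2; branch lengths EFJWX→13/4, T→13/4; new cluster EFJTWX
final tree: (((E:-7/4,(F:53/6,X:-29/6):27/4):11/2,(J:69/8,W:-5/8):19/2):13/4,T:13/4)
total length: 77/2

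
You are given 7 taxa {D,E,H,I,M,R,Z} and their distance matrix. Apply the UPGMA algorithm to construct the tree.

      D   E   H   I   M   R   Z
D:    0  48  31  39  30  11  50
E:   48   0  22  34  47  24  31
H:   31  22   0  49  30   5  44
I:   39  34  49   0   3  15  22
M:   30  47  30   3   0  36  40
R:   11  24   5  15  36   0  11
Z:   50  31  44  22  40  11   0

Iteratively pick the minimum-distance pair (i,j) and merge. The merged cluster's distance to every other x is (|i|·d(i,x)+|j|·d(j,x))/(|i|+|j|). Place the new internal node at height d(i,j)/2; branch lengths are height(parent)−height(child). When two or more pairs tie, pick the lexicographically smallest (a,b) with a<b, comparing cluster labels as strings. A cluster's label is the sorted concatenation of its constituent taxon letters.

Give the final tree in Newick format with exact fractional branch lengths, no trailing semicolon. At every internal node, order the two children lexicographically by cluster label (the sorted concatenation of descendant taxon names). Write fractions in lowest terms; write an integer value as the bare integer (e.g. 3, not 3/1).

iteration 1: select I,M (d=3); attach at lengths (3/2, 3/2); label the merged cluster IM
  updated: d(D,IM)=69/2, d(E,IM)=81/2, d(H,IM)=79/2, d(IM,R)=51/2, d(IM,Z)=31
iteration 2: select H,R (d=5); attach at lengths (5/2, 5/2); label the merged cluster HR
  updated: d(D,HR)=21, d(E,HR)=23, d(HR,IM)=65/2, d(HR,Z)=55/2
iteration 3: select D,HR (d=21); attach at lengths (21/2, 8); label the merged cluster DHR
  updated: d(DHR,E)=94/3, d(DHR,IM)=199/6, d(DHR,Z)=35
iteration 4: select E,Z (d=31); attach at lengths (31/2, 31/2); label the merged cluster EZ
  updated: d(DHR,EZ)=199/6, d(EZ,IM)=143/4
iteration 5: select DHR,EZ (d=199/6); attach at lengths (73/12, 13/12); label the merged cluster DEHRZ
  updated: d(DEHRZ,IM)=171/5
iteration 6: select DEHRZ,IM (d=171/5); attach at lengths (31/60, 78/5); label the merged cluster DEHIMRZ
final tree: (((D:21/2,(H:5/2,R:5/2):8):73/12,(E:31/2,Z:31/2):13/12):31/60,(I:3/2,M:3/2):78/5)
total length: 4847/60

(((D:21/2,(H:5/2,R:5/2):8):73/12,(E:31/2,Z:31/2):13/12):31/60,(I:3/2,M:3/2):78/5)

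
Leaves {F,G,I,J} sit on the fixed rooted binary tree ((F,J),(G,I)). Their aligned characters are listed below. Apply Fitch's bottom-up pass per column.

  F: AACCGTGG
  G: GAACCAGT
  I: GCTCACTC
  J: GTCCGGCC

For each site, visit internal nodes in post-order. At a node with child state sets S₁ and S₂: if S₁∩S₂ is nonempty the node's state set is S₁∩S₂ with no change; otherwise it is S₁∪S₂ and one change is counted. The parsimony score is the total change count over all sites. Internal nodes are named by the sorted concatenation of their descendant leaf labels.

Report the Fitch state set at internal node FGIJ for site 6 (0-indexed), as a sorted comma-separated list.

G

[col 0] FJ: children F:{A}, J:{G} ∪→ {A,G}; cost 1
[col 0] GI: children G:{G}, I:{G} ∩→ {G}; cost 0
[col 0] FGIJ: children FJ:{A,G}, GI:{G} ∩→ {G}; cost 0
[col 1] FJ: children F:{A}, J:{T} ∪→ {A,T}; cost 1
[col 1] GI: children G:{A}, I:{C} ∪→ {A,C}; cost 1
[col 1] FGIJ: children FJ:{A,T}, GI:{A,C} ∩→ {A}; cost 0
[col 2] FJ: children F:{C}, J:{C} ∩→ {C}; cost 0
[col 2] GI: children G:{A}, I:{T} ∪→ {A,T}; cost 1
[col 2] FGIJ: children FJ:{C}, GI:{A,T} ∪→ {A,C,T}; cost 1
[col 3] FJ: children F:{C}, J:{C} ∩→ {C}; cost 0
[col 3] GI: children G:{C}, I:{C} ∩→ {C}; cost 0
[col 3] FGIJ: children FJ:{C}, GI:{C} ∩→ {C}; cost 0
[col 4] FJ: children F:{G}, J:{G} ∩→ {G}; cost 0
[col 4] GI: children G:{C}, I:{A} ∪→ {A,C}; cost 1
[col 4] FGIJ: children FJ:{G}, GI:{A,C} ∪→ {A,C,G}; cost 1
[col 5] FJ: children F:{T}, J:{G} ∪→ {G,T}; cost 1
[col 5] GI: children G:{A}, I:{C} ∪→ {A,C}; cost 1
[col 5] FGIJ: children FJ:{G,T}, GI:{A,C} ∪→ {A,C,G,T}; cost 1
[col 6] FJ: children F:{G}, J:{C} ∪→ {C,G}; cost 1
[col 6] GI: children G:{G}, I:{T} ∪→ {G,T}; cost 1
[col 6] FGIJ: children FJ:{C,G}, GI:{G,T} ∩→ {G}; cost 0
[col 7] FJ: children F:{G}, J:{C} ∪→ {C,G}; cost 1
[col 7] GI: children G:{T}, I:{C} ∪→ {C,T}; cost 1
[col 7] FGIJ: children FJ:{C,G}, GI:{C,T} ∩→ {C}; cost 0
per-site changes: [1, 2, 2, 0, 2, 3, 2, 2]; total = 14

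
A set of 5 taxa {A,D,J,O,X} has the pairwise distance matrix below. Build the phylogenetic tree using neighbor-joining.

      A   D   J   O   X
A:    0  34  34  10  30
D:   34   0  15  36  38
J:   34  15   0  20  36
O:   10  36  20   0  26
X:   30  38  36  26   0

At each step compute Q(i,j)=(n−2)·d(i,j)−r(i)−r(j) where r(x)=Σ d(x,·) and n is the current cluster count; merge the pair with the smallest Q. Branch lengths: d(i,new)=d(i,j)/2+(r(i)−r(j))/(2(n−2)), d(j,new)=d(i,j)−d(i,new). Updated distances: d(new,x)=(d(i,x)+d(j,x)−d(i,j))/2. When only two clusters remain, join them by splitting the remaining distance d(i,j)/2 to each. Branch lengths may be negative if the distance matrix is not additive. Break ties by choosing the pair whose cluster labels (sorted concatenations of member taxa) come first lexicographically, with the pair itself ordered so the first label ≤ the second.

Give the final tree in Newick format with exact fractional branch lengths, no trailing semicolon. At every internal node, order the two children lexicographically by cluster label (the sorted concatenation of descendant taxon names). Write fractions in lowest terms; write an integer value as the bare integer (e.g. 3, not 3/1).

1. join D+J (d=15, Q=-183) ⇒ DJ; edges |D|=21/2, |J|=9/2
  updated: d(A,DJ)=53/2, d(DJ,O)=41/2, d(DJ,X)=59/2
2. join A+O (d=10, Q=-103) ⇒ AO; edges |A|=15/2, |O|=5/2
  updated: d(AO,DJ)=37/2, d(AO,X)=23
3. join AO+DJ (d=37/2, Q=-71) ⇒ ADJO; edges |AO|=6, |DJ|=25/2
  updated: d(ADJO,X)=17
4. join ADJO+X (d=17) ⇒ ADJOX; edges |ADJO|=17/2, |X|=17/2
final tree: (((A:15/2,O:5/2):6,(D:21/2,J:9/2):25/2):17/2,X:17/2)
total length: 121/2

(((A:15/2,O:5/2):6,(D:21/2,J:9/2):25/2):17/2,X:17/2)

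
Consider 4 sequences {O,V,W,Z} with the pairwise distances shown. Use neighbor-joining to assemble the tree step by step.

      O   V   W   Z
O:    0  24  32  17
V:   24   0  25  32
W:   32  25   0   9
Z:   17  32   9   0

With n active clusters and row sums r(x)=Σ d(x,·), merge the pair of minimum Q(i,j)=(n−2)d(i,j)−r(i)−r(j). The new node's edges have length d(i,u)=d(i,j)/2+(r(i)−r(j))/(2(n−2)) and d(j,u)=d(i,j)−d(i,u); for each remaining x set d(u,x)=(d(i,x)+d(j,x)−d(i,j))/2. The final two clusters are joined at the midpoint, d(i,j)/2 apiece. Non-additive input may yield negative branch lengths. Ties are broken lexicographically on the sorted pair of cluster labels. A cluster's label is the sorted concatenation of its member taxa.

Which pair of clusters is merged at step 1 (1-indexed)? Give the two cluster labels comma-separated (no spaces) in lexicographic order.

O,V

step 1: merge (O,V) at d=24, Q=-106; branch lengths O→10, V→14; new cluster OV
  updated: d(OV,W)=33/2, d(OV,Z)=25/2
step 2: merge (OV,W) at d=33/2, Q=-38; branch lengths OV→10, W→13/2; new cluster OVW
  updated: d(OVW,Z)=5/2
step 3: merge (OVW,Z) at d=5/2; branch lengths OVW→5/4, Z→5/4; new cluster OVWZ
final tree: (((O:10,V:14):10,W:13/2):5/4,Z:5/4)
total length: 43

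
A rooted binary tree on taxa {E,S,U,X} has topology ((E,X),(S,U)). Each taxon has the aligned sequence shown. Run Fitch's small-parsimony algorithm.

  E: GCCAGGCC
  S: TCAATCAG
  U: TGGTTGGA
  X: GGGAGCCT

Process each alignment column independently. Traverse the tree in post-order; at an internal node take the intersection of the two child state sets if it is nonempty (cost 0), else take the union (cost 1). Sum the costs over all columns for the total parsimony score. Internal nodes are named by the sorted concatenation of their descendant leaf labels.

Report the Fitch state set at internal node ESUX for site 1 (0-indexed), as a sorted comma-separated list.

C,G

EX@0: {G} ∩ {G} = {G} (intersection, +0)
SU@0: {T} ∩ {T} = {T} (intersection, +0)
ESUX@0: {G} ∪ {T} = {G,T} (union, +1)
EX@1: {C} ∪ {G} = {C,G} (union, +1)
SU@1: {C} ∪ {G} = {C,G} (union, +1)
ESUX@1: {C,G} ∩ {C,G} = {C,G} (intersection, +0)
EX@2: {C} ∪ {G} = {C,G} (union, +1)
SU@2: {A} ∪ {G} = {A,G} (union, +1)
ESUX@2: {C,G} ∩ {A,G} = {G} (intersection, +0)
EX@3: {A} ∩ {A} = {A} (intersection, +0)
SU@3: {A} ∪ {T} = {A,T} (union, +1)
ESUX@3: {A} ∩ {A,T} = {A} (intersection, +0)
EX@4: {G} ∩ {G} = {G} (intersection, +0)
SU@4: {T} ∩ {T} = {T} (intersection, +0)
ESUX@4: {G} ∪ {T} = {G,T} (union, +1)
EX@5: {G} ∪ {C} = {C,G} (union, +1)
SU@5: {C} ∪ {G} = {C,G} (union, +1)
ESUX@5: {C,G} ∩ {C,G} = {C,G} (intersection, +0)
EX@6: {C} ∩ {C} = {C} (intersection, +0)
SU@6: {A} ∪ {G} = {A,G} (union, +1)
ESUX@6: {C} ∪ {A,G} = {A,C,G} (union, +1)
EX@7: {C} ∪ {T} = {C,T} (union, +1)
SU@7: {G} ∪ {A} = {A,G} (union, +1)
ESUX@7: {C,T} ∪ {A,G} = {A,C,G,T} (union, +1)
per-site changes: [1, 2, 2, 1, 1, 2, 2, 3]; total = 14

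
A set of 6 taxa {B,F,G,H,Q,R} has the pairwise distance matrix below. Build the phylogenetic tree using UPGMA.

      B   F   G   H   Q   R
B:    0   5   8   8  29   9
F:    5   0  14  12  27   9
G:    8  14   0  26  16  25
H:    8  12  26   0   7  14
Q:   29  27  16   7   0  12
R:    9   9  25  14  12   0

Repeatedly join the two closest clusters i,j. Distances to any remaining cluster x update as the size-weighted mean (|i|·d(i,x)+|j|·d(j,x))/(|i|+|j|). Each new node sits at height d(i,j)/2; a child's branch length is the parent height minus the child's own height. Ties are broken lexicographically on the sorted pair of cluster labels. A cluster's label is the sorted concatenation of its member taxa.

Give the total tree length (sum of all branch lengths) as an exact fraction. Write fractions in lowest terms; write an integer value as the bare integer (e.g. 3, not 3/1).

step 1: merge (B,F) at d=5; branch lengths B→5/2, F→5/2; new cluster BF
  updated: d(BF,G)=11, d(BF,H)=10, d(BF,Q)=28, d(BF,R)=9
step 2: merge (H,Q) at d=7; branch lengths H→7/2, Q→7/2; new cluster HQ
  updated: d(BF,HQ)=19, d(G,HQ)=21, d(HQ,R)=13
step 3: merge (BF,R) at d=9; branch lengths BF→2, R→9/2; new cluster BFR
  updated: d(BFR,G)=47/3, d(BFR,HQ)=17
step 4: merge (BFR,G) at d=47/3; branch lengths BFR→10/3, G→47/6; new cluster BFGR
  updated: d(BFGR,HQ)=18
step 5: merge (BFGR,HQ) at d=18; branch lengths BFGR→7/6, HQ→11/2; new cluster BFGHQR
final tree: ((((B:5/2,F:5/2):2,R:9/2):10/3,G:47/6):7/6,(H:7/2,Q:7/2):11/2)
total length: 109/3

109/3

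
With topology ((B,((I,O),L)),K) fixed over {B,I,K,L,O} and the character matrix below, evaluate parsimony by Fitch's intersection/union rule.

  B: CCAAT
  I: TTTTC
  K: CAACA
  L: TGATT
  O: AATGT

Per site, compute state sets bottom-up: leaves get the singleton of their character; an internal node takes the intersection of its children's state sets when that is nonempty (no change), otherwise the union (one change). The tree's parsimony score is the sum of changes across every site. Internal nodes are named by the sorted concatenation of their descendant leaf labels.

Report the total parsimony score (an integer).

11

IO@0: {T} ∪ {A} = {A,T} (union, +1)
ILO@0: {A,T} ∩ {T} = {T} (intersection, +0)
BILO@0: {C} ∪ {T} = {C,T} (union, +1)
BIKLO@0: {C,T} ∩ {C} = {C} (intersection, +0)
IO@1: {T} ∪ {A} = {A,T} (union, +1)
ILO@1: {A,T} ∪ {G} = {A,G,T} (union, +1)
BILO@1: {C} ∪ {A,G,T} = {A,C,G,T} (union, +1)
BIKLO@1: {A,C,G,T} ∩ {A} = {A} (intersection, +0)
IO@2: {T} ∩ {T} = {T} (intersection, +0)
ILO@2: {T} ∪ {A} = {A,T} (union, +1)
BILO@2: {A} ∩ {A,T} = {A} (intersection, +0)
BIKLO@2: {A} ∩ {A} = {A} (intersection, +0)
IO@3: {T} ∪ {G} = {G,T} (union, +1)
ILO@3: {G,T} ∩ {T} = {T} (intersection, +0)
BILO@3: {A} ∪ {T} = {A,T} (union, +1)
BIKLO@3: {A,T} ∪ {C} = {A,C,T} (union, +1)
IO@4: {C} ∪ {T} = {C,T} (union, +1)
ILO@4: {C,T} ∩ {T} = {T} (intersection, +0)
BILO@4: {T} ∩ {T} = {T} (intersection, +0)
BIKLO@4: {T} ∪ {A} = {A,T} (union, +1)
per-site changes: [2, 3, 1, 3, 2]; total = 11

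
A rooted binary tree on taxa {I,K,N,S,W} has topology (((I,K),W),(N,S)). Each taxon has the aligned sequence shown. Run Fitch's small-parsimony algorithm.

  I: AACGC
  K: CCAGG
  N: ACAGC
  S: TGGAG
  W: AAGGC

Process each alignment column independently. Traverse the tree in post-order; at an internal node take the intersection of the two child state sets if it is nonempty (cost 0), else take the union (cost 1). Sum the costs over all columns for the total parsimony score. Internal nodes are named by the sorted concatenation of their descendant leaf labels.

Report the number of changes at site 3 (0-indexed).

site 0, node IK: I={A} ∪ K={C} → {A,C} (+1)
site 0, node IKW: IK={A,C} ∩ W={A} → {A} (+0)
site 0, node NS: N={A} ∪ S={T} → {A,T} (+1)
site 0, node IKNSW: IKW={A} ∩ NS={A,T} → {A} (+0)
site 1, node IK: I={A} ∪ K={C} → {A,C} (+1)
site 1, node IKW: IK={A,C} ∩ W={A} → {A} (+0)
site 1, node NS: N={C} ∪ S={G} → {C,G} (+1)
site 1, node IKNSW: IKW={A} ∪ NS={C,G} → {A,C,G} (+1)
site 2, node IK: I={C} ∪ K={A} → {A,C} (+1)
site 2, node IKW: IK={A,C} ∪ W={G} → {A,C,G} (+1)
site 2, node NS: N={A} ∪ S={G} → {A,G} (+1)
site 2, node IKNSW: IKW={A,C,G} ∩ NS={A,G} → {A,G} (+0)
site 3, node IK: I={G} ∩ K={G} → {G} (+0)
site 3, node IKW: IK={G} ∩ W={G} → {G} (+0)
site 3, node NS: N={G} ∪ S={A} → {A,G} (+1)
site 3, node IKNSW: IKW={G} ∩ NS={A,G} → {G} (+0)
site 4, node IK: I={C} ∪ K={G} → {C,G} (+1)
site 4, node IKW: IK={C,G} ∩ W={C} → {C} (+0)
site 4, node NS: N={C} ∪ S={G} → {C,G} (+1)
site 4, node IKNSW: IKW={C} ∩ NS={C,G} → {C} (+0)
per-site changes: [2, 3, 3, 1, 2]; total = 11

1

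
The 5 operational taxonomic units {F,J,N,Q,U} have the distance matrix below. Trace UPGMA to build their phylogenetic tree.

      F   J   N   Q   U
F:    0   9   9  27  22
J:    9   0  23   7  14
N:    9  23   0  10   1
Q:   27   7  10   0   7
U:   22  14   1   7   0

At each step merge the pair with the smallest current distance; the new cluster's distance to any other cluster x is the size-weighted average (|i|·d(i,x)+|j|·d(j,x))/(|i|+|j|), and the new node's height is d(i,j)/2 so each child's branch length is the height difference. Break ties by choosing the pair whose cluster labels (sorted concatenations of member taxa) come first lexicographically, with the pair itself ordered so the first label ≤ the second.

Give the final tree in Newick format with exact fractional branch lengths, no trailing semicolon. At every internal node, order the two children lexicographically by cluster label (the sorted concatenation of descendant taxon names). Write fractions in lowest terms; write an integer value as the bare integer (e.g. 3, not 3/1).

(F:67/8,((J:7/2,Q:7/2):13/4,(N:1/2,U:1/2):25/4):13/8)

1. join N+U (d=1) ⇒ NU; edges |N|=1/2, |U|=1/2
  updated: d(F,NU)=31/2, d(J,NU)=37/2, d(NU,Q)=17/2
2. join J+Q (d=7) ⇒ JQ; edges |J|=7/2, |Q|=7/2
  updated: d(F,JQ)=18, d(JQ,NU)=27/2
3. join JQ+NU (d=27/2) ⇒ JNQU; edges |JQ|=13/4, |NU|=25/4
  updated: d(F,JNQU)=67/4
4. join F+JNQU (d=67/4) ⇒ FJNQU; edges |F|=67/8, |JNQU|=13/8
final tree: (F:67/8,((J:7/2,Q:7/2):13/4,(N:1/2,U:1/2):25/4):13/8)
total length: 55/2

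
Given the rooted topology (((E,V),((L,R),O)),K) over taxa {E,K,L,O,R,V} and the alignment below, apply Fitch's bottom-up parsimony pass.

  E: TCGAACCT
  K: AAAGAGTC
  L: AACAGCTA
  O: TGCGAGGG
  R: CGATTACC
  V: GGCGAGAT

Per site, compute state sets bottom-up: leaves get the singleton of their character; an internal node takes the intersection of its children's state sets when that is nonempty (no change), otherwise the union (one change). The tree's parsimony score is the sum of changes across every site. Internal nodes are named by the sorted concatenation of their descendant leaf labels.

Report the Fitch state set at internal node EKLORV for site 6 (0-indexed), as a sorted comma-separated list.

C,T

site 0, node EV: E={T} ∪ V={G} → {G,T} (+1)
site 0, node LR: L={A} ∪ R={C} → {A,C} (+1)
site 0, node LOR: LR={A,C} ∪ O={T} → {A,C,T} (+1)
site 0, node ELORV: EV={G,T} ∩ LOR={A,C,T} → {T} (+0)
site 0, node EKLORV: ELORV={T} ∪ K={A} → {A,T} (+1)
site 1, node EV: E={C} ∪ V={G} → {C,G} (+1)
site 1, node LR: L={A} ∪ R={G} → {A,G} (+1)
site 1, node LOR: LR={A,G} ∩ O={G} → {G} (+0)
site 1, node ELORV: EV={C,G} ∩ LOR={G} → {G} (+0)
site 1, node EKLORV: ELORV={G} ∪ K={A} → {A,G} (+1)
site 2, node EV: E={G} ∪ V={C} → {C,G} (+1)
site 2, node LR: L={C} ∪ R={A} → {A,C} (+1)
site 2, node LOR: LR={A,C} ∩ O={C} → {C} (+0)
site 2, node ELORV: EV={C,G} ∩ LOR={C} → {C} (+0)
site 2, node EKLORV: ELORV={C} ∪ K={A} → {A,C} (+1)
site 3, node EV: E={A} ∪ V={G} → {A,G} (+1)
site 3, node LR: L={A} ∪ R={T} → {A,T} (+1)
site 3, node LOR: LR={A,T} ∪ O={G} → {A,G,T} (+1)
site 3, node ELORV: EV={A,G} ∩ LOR={A,G,T} → {A,G} (+0)
site 3, node EKLORV: ELORV={A,G} ∩ K={G} → {G} (+0)
site 4, node EV: E={A} ∩ V={A} → {A} (+0)
site 4, node LR: L={G} ∪ R={T} → {G,T} (+1)
site 4, node LOR: LR={G,T} ∪ O={A} → {A,G,T} (+1)
site 4, node ELORV: EV={A} ∩ LOR={A,G,T} → {A} (+0)
site 4, node EKLORV: ELORV={A} ∩ K={A} → {A} (+0)
site 5, node EV: E={C} ∪ V={G} → {C,G} (+1)
site 5, node LR: L={C} ∪ R={A} → {A,C} (+1)
site 5, node LOR: LR={A,C} ∪ O={G} → {A,C,G} (+1)
site 5, node ELORV: EV={C,G} ∩ LOR={A,C,G} → {C,G} (+0)
site 5, node EKLORV: ELORV={C,G} ∩ K={G} → {G} (+0)
site 6, node EV: E={C} ∪ V={A} → {A,C} (+1)
site 6, node LR: L={T} ∪ R={C} → {C,T} (+1)
site 6, node LOR: LR={C,T} ∪ O={G} → {C,G,T} (+1)
site 6, node ELORV: EV={A,C} ∩ LOR={C,G,T} → {C} (+0)
site 6, node EKLORV: ELORV={C} ∪ K={T} → {C,T} (+1)
site 7, node EV: E={T} ∩ V={T} → {T} (+0)
site 7, node LR: L={A} ∪ R={C} → {A,C} (+1)
site 7, node LOR: LR={A,C} ∪ O={G} → {A,C,G} (+1)
site 7, node ELORV: EV={T} ∪ LOR={A,C,G} → {A,C,G,T} (+1)
site 7, node EKLORV: ELORV={A,C,G,T} ∩ K={C} → {C} (+0)
per-site changes: [4, 3, 3, 3, 2, 3, 4, 3]; total = 25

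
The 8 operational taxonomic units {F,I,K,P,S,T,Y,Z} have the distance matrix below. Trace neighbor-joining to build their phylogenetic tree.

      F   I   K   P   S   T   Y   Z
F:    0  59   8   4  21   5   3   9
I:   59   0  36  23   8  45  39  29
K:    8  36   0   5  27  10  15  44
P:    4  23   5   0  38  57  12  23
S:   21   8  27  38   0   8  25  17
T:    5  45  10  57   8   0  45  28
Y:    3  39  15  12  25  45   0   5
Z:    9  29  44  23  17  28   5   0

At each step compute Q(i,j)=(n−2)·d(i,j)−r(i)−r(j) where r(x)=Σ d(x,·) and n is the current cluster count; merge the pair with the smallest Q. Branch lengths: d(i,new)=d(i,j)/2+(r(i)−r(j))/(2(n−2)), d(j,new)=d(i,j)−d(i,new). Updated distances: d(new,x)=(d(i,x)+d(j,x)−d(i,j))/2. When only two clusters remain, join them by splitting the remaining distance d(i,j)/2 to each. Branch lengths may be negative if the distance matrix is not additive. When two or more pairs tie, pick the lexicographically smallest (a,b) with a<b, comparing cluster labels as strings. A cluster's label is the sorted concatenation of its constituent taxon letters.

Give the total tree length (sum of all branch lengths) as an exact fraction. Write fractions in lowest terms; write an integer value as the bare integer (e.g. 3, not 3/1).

iteration 1: select I,S (d=8, Q=-335); attach at lengths (143/12, -47/12); label the merged cluster IS
  updated: d(F,IS)=36, d(IS,K)=55/2, d(IS,P)=53/2, d(IS,T)=45/2, d(IS,Y)=28, d(IS,Z)=19
iteration 2: select K,T (d=10, Q=-227); attach at lengths (-4/5, 54/5); label the merged cluster KT
  updated: d(F,KT)=3/2, d(IS,KT)=20, d(KT,P)=26, d(KT,Y)=25, d(KT,Z)=31
iteration 3: select IS,KT (d=20, Q=-153); attach at lengths (53/4, 27/4); label the merged cluster IKST
  updated: d(F,IKST)=35/4, d(IKST,P)=65/4, d(IKST,Y)=33/2, d(IKST,Z)=15
iteration 4: select Y,Z (d=5, Q=-147/2); attach at lengths (-1/12, 61/12); label the merged cluster YZ
  updated: d(F,YZ)=7/2, d(IKST,YZ)=53/4, d(P,YZ)=15
iteration 5: select F,P (d=4, Q=-87/2); attach at lengths (-11/4, 27/4); label the merged cluster FP
  updated: d(FP,IKST)=21/2, d(FP,YZ)=29/4
iteration 6: select FP,IKST (d=21/2, Q=-31); attach at lengths (9/4, 33/4); label the merged cluster FIKPST
  updated: d(FIKPST,YZ)=5
iteration 7: select FIKPST,YZ (d=5); attach at lengths (5/2, 5/2); label the merged cluster FIKPSTYZ
final tree: (((F:-11/4,P:27/4):9/4,((I:143/12,S:-47/12):53/4,(K:-4/5,T:54/5):27/4):33/4):5/2,(Y:-1/12,Z:61/12):5/2)
total length: 125/2

125/2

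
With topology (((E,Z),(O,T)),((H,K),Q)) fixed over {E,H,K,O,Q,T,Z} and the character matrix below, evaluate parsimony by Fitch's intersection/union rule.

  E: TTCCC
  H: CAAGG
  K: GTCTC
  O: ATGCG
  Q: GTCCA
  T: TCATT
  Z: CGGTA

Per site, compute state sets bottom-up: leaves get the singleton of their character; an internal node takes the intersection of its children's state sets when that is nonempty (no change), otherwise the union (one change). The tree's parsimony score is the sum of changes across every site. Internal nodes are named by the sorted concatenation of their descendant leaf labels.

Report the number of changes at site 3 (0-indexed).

4

[col 0] EZ: children E:{T}, Z:{C} ∪→ {C,T}; cost 1
[col 0] OT: children O:{A}, T:{T} ∪→ {A,T}; cost 1
[col 0] EOTZ: children EZ:{C,T}, OT:{A,T} ∩→ {T}; cost 0
[col 0] HK: children H:{C}, K:{G} ∪→ {C,G}; cost 1
[col 0] HKQ: children HK:{C,G}, Q:{G} ∩→ {G}; cost 0
[col 0] EHKOQTZ: children EOTZ:{T}, HKQ:{G} ∪→ {G,T}; cost 1
[col 1] EZ: children E:{T}, Z:{G} ∪→ {G,T}; cost 1
[col 1] OT: children O:{T}, T:{C} ∪→ {C,T}; cost 1
[col 1] EOTZ: children EZ:{G,T}, OT:{C,T} ∩→ {T}; cost 0
[col 1] HK: children H:{A}, K:{T} ∪→ {A,T}; cost 1
[col 1] HKQ: children HK:{A,T}, Q:{T} ∩→ {T}; cost 0
[col 1] EHKOQTZ: children EOTZ:{T}, HKQ:{T} ∩→ {T}; cost 0
[col 2] EZ: children E:{C}, Z:{G} ∪→ {C,G}; cost 1
[col 2] OT: children O:{G}, T:{A} ∪→ {A,G}; cost 1
[col 2] EOTZ: children EZ:{C,G}, OT:{A,G} ∩→ {G}; cost 0
[col 2] HK: children H:{A}, K:{C} ∪→ {A,C}; cost 1
[col 2] HKQ: children HK:{A,C}, Q:{C} ∩→ {C}; cost 0
[col 2] EHKOQTZ: children EOTZ:{G}, HKQ:{C} ∪→ {C,G}; cost 1
[col 3] EZ: children E:{C}, Z:{T} ∪→ {C,T}; cost 1
[col 3] OT: children O:{C}, T:{T} ∪→ {C,T}; cost 1
[col 3] EOTZ: children EZ:{C,T}, OT:{C,T} ∩→ {C,T}; cost 0
[col 3] HK: children H:{G}, K:{T} ∪→ {G,T}; cost 1
[col 3] HKQ: children HK:{G,T}, Q:{C} ∪→ {C,G,T}; cost 1
[col 3] EHKOQTZ: children EOTZ:{C,T}, HKQ:{C,G,T} ∩→ {C,T}; cost 0
[col 4] EZ: children E:{C}, Z:{A} ∪→ {A,C}; cost 1
[col 4] OT: children O:{G}, T:{T} ∪→ {G,T}; cost 1
[col 4] EOTZ: children EZ:{A,C}, OT:{G,T} ∪→ {A,C,G,T}; cost 1
[col 4] HK: children H:{G}, K:{C} ∪→ {C,G}; cost 1
[col 4] HKQ: children HK:{C,G}, Q:{A} ∪→ {A,C,G}; cost 1
[col 4] EHKOQTZ: children EOTZ:{A,C,G,T}, HKQ:{A,C,G} ∩→ {A,C,G}; cost 0
per-site changes: [4, 3, 4, 4, 5]; total = 20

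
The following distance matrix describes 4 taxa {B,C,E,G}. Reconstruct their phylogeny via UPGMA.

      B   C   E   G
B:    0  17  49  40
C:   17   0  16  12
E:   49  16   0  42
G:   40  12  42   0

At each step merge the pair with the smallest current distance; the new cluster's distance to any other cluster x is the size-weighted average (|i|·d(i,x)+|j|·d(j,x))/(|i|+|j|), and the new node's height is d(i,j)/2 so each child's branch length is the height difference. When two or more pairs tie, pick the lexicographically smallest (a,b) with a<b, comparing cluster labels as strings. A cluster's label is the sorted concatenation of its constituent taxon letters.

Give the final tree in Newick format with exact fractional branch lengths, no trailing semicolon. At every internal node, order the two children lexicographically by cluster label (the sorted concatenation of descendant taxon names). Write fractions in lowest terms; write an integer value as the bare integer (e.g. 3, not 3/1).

((B:57/4,(C:6,G:6):33/4):43/12,E:107/6)

iteration 1: select C,G (d=12); attach at lengths (6, 6); label the merged cluster CG
  updated: d(B,CG)=57/2, d(CG,E)=29
iteration 2: select B,CG (d=57/2); attach at lengths (57/4, 33/4); label the merged cluster BCG
  updated: d(BCG,E)=107/3
iteration 3: select BCG,E (d=107/3); attach at lengths (43/12, 107/6); label the merged cluster BCEG
final tree: ((B:57/4,(C:6,G:6):33/4):43/12,E:107/6)
total length: 671/12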